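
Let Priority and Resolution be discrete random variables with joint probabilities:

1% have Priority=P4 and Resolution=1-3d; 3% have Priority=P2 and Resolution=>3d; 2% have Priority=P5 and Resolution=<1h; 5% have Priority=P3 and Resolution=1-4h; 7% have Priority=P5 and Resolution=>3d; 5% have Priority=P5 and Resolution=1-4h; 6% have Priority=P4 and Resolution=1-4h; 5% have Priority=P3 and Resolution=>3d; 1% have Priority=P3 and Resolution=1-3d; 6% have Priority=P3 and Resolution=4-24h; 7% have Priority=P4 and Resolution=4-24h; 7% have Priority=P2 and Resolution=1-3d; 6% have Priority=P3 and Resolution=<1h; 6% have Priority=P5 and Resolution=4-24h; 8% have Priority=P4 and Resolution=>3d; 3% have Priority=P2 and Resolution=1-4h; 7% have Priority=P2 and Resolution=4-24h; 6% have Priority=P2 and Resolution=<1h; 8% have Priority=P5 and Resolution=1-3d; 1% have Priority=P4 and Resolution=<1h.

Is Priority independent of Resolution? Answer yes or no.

no

P(Priority=P5) = 0.28 and P(Resolution=1-3d) = 0.17, so their product is 0.0476, but P(Priority=P5, Resolution=1-3d) = 0.08. Since these differ, Priority and Resolution are not independent.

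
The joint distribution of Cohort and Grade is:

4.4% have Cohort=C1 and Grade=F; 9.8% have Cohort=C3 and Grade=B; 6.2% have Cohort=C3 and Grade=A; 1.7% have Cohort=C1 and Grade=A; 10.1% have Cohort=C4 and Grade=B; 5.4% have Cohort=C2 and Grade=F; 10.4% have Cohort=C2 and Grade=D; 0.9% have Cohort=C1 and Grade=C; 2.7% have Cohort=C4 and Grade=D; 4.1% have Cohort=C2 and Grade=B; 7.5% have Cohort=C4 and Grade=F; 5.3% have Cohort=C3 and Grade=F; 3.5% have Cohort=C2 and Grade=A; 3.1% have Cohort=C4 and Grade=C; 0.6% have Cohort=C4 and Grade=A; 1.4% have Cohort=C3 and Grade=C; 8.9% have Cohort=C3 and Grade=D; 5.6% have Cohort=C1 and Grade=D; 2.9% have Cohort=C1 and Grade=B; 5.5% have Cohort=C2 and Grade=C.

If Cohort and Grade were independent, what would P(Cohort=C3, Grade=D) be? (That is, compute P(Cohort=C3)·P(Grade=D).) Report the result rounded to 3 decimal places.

P(Cohort=C3) = 0.062 + 0.098 + 0.014 + 0.089 + 0.053 = 0.316.
P(Grade=D) = 0.056 + 0.104 + 0.089 + 0.027 = 0.276.
Product: 0.316 × 0.276 = 0.087.

0.087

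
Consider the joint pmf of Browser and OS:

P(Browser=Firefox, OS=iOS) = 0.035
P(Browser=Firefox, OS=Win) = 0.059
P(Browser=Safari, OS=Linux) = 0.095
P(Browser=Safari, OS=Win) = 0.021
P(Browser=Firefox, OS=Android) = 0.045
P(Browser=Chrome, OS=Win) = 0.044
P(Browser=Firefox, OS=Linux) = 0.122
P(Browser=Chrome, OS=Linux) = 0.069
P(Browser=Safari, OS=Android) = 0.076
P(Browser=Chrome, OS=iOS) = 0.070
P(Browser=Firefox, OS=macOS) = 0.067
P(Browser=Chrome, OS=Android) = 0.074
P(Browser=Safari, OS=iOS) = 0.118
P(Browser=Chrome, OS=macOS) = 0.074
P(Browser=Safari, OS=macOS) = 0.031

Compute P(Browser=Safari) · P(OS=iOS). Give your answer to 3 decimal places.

P(Browser=Safari) = 0.021 + 0.031 + 0.095 + 0.118 + 0.076 = 0.341.
P(OS=iOS) = 0.070 + 0.035 + 0.118 = 0.223.
Product: 0.341 × 0.223 = 0.076.

0.076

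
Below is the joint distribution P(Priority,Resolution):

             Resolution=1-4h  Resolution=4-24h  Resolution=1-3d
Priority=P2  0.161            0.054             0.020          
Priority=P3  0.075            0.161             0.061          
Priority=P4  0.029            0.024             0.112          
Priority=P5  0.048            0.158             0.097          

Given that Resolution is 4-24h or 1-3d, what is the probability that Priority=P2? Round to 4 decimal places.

0.1077

P(Resolution=4-24h) = 0.054 + 0.161 + 0.024 + 0.158 = 0.397.
P(Resolution=1-3d) = 0.020 + 0.061 + 0.112 + 0.097 = 0.290.
P(Resolution ∈ {4-24h, 1-3d}) = 0.397 + 0.290 = 0.687; P(Priority=P2, Resolution ∈ {4-24h, 1-3d}) = 0.054 + 0.020 = 0.074.
P(Priority=P2 | Resolution ∈ {4-24h, 1-3d}) = 0.074/0.687 = 0.1077.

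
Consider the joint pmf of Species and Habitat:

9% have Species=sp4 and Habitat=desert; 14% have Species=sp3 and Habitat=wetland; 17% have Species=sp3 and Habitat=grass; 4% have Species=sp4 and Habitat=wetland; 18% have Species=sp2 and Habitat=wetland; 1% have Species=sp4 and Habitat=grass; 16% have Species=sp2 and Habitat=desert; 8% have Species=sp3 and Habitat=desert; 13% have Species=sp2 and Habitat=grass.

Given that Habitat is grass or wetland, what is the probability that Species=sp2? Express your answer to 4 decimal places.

P(Habitat=grass) = 0.13 + 0.17 + 0.01 = 0.31.
P(Habitat=wetland) = 0.18 + 0.14 + 0.04 = 0.36.
P(Habitat ∈ {grass, wetland}) = 0.31 + 0.36 = 0.67; P(Species=sp2, Habitat ∈ {grass, wetland}) = 0.13 + 0.18 = 0.31.
P(Species=sp2 | Habitat ∈ {grass, wetland}) = 0.31/0.67 = 0.4627.

0.4627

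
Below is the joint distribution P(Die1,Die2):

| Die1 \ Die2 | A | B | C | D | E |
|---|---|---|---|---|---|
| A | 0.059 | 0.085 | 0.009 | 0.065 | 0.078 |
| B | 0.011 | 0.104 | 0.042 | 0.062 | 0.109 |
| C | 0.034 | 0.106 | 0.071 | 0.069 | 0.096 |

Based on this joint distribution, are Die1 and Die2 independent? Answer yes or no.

no

P(Die1=A) = 0.296 and P(Die2=A) = 0.104, so their product is 0.03078, but P(Die1=A, Die2=A) = 0.059. Since these differ, Die1 and Die2 are not independent.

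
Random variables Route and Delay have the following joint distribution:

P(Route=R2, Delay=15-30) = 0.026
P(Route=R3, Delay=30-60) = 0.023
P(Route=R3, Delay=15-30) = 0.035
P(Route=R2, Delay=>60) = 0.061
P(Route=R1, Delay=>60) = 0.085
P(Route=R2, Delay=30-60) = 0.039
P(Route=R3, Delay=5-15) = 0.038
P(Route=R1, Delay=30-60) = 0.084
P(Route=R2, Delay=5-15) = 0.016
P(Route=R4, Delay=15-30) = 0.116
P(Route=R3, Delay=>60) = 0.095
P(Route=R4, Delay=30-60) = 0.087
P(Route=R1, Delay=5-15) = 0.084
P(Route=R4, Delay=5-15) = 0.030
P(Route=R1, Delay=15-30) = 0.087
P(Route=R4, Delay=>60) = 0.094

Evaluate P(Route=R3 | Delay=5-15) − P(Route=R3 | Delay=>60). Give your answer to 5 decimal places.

-0.05739

P(Delay=5-15) = 0.084 + 0.016 + 0.038 + 0.030 = 0.168; P(Route=R3 | Delay=5-15) = 0.038/0.168 = 0.226190.
P(Delay=>60) = 0.085 + 0.061 + 0.095 + 0.094 = 0.335; P(Route=R3 | Delay=>60) = 0.095/0.335 = 0.283582.
Difference = -0.05739.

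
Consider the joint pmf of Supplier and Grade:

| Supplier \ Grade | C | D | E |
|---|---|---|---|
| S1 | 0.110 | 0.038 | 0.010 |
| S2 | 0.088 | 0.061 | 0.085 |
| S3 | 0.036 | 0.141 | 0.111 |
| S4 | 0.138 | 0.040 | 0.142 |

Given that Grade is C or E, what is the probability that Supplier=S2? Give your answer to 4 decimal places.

0.2403

P(Grade=C) = 0.110 + 0.088 + 0.036 + 0.138 = 0.372.
P(Grade=E) = 0.010 + 0.085 + 0.111 + 0.142 = 0.348.
P(Grade ∈ {C, E}) = 0.372 + 0.348 = 0.720; P(Supplier=S2, Grade ∈ {C, E}) = 0.088 + 0.085 = 0.173.
P(Supplier=S2 | Grade ∈ {C, E}) = 0.173/0.720 = 0.2403.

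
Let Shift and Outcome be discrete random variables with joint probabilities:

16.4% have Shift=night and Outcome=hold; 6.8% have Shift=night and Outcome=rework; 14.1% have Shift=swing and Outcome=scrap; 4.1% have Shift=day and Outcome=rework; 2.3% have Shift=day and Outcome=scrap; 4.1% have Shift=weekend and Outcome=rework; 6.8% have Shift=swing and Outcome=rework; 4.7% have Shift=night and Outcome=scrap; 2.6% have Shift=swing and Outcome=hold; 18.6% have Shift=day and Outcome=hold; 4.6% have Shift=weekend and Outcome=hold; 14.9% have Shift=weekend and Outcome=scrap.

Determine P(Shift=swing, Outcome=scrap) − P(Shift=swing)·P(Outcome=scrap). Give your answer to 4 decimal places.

P(Shift=swing) = 0.068 + 0.141 + 0.026 = 0.235.
P(Outcome=scrap) = 0.023 + 0.141 + 0.047 + 0.149 = 0.360.
P(Shift=swing, Outcome=scrap) − P(Shift=swing)P(Outcome=scrap) = 0.141 − 0.235×0.360 = 0.0564.

0.0564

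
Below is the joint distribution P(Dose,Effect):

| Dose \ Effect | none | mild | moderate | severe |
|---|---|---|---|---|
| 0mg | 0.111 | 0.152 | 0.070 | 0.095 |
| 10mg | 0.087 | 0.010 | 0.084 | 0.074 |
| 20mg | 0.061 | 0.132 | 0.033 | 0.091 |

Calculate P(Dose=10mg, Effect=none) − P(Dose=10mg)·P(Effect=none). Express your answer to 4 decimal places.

P(Dose=10mg) = 0.087 + 0.010 + 0.084 + 0.074 = 0.255.
P(Effect=none) = 0.111 + 0.087 + 0.061 = 0.259.
P(Dose=10mg, Effect=none) − P(Dose=10mg)P(Effect=none) = 0.087 − 0.255×0.259 = 0.0210.

0.0210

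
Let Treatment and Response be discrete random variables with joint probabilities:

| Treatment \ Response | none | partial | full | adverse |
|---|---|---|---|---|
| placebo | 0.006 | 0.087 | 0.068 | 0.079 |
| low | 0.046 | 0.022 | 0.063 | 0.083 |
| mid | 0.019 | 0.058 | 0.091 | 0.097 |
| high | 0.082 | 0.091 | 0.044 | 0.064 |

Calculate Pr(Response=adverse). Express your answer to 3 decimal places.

P(Response=adverse) = 0.079 + 0.083 + 0.097 + 0.064 = 0.323.

0.323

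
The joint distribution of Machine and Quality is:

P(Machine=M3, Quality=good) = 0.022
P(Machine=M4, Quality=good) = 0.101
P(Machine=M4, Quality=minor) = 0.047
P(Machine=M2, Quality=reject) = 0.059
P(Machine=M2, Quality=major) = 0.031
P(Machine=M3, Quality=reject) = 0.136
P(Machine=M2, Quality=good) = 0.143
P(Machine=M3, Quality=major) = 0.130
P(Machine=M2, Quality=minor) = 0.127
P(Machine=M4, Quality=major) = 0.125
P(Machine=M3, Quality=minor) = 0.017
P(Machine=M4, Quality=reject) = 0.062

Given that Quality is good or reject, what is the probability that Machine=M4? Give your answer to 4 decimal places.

P(Quality=good) = 0.143 + 0.022 + 0.101 = 0.266.
P(Quality=reject) = 0.059 + 0.136 + 0.062 = 0.257.
P(Quality ∈ {good, reject}) = 0.266 + 0.257 = 0.523; P(Machine=M4, Quality ∈ {good, reject}) = 0.101 + 0.062 = 0.163.
P(Machine=M4 | Quality ∈ {good, reject}) = 0.163/0.523 = 0.3117.

0.3117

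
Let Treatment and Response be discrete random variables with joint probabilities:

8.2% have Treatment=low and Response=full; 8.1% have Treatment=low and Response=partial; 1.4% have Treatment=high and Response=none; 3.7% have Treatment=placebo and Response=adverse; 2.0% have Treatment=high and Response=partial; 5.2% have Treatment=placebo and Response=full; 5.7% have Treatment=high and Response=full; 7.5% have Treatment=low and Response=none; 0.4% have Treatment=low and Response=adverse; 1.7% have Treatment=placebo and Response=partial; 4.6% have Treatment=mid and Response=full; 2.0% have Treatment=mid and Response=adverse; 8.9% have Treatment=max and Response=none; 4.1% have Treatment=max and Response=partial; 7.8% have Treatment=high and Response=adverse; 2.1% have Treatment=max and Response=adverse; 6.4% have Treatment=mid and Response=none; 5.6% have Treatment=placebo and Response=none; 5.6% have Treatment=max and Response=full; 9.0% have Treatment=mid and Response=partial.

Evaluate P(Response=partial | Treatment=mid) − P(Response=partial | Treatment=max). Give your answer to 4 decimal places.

0.2110

P(Treatment=mid) = 0.064 + 0.090 + 0.046 + 0.020 = 0.220; P(Response=partial | Treatment=mid) = 0.090/0.220 = 0.40909.
P(Treatment=max) = 0.089 + 0.041 + 0.056 + 0.021 = 0.207; P(Response=partial | Treatment=max) = 0.041/0.207 = 0.19807.
Difference = 0.2110.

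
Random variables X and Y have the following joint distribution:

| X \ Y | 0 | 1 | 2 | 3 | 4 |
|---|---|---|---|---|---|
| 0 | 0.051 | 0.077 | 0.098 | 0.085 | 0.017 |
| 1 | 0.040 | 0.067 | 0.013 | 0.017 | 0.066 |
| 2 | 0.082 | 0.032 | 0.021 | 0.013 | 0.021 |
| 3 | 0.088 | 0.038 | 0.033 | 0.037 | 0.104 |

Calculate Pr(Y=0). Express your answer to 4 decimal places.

0.2610

P(Y=0) = 0.051 + 0.040 + 0.082 + 0.088 = 0.261.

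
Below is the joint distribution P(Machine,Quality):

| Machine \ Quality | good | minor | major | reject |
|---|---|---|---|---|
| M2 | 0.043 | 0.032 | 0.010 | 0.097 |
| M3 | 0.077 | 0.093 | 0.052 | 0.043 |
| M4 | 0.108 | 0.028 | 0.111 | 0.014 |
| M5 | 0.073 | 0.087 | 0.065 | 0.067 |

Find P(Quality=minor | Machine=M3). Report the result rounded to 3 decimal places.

0.351

P(Machine=M3) = 0.077 + 0.093 + 0.052 + 0.043 = 0.265.
P(Quality=minor | Machine=M3) = 0.093/0.265 = 0.351.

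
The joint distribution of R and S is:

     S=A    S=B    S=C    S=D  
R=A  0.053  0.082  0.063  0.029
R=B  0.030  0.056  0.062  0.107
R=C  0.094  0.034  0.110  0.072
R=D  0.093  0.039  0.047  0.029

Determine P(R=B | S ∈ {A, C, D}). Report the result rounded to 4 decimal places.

0.2522

P(S=A) = 0.053 + 0.030 + 0.094 + 0.093 = 0.270.
P(S=C) = 0.063 + 0.062 + 0.110 + 0.047 = 0.282.
P(S=D) = 0.029 + 0.107 + 0.072 + 0.029 = 0.237.
P(S ∈ {A, C, D}) = 0.270 + 0.282 + 0.237 = 0.789; P(R=B, S ∈ {A, C, D}) = 0.030 + 0.062 + 0.107 = 0.199.
P(R=B | S ∈ {A, C, D}) = 0.199/0.789 = 0.2522.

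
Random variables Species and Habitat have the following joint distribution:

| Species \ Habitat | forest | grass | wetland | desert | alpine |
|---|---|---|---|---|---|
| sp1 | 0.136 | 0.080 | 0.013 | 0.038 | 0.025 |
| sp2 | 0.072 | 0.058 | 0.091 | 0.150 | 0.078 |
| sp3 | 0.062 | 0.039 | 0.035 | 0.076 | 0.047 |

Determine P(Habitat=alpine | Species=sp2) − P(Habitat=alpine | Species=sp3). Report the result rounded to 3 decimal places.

-0.008

P(Species=sp2) = 0.072 + 0.058 + 0.091 + 0.150 + 0.078 = 0.449; P(Habitat=alpine | Species=sp2) = 0.078/0.449 = 0.1737.
P(Species=sp3) = 0.062 + 0.039 + 0.035 + 0.076 + 0.047 = 0.259; P(Habitat=alpine | Species=sp3) = 0.047/0.259 = 0.1815.
Difference = -0.008.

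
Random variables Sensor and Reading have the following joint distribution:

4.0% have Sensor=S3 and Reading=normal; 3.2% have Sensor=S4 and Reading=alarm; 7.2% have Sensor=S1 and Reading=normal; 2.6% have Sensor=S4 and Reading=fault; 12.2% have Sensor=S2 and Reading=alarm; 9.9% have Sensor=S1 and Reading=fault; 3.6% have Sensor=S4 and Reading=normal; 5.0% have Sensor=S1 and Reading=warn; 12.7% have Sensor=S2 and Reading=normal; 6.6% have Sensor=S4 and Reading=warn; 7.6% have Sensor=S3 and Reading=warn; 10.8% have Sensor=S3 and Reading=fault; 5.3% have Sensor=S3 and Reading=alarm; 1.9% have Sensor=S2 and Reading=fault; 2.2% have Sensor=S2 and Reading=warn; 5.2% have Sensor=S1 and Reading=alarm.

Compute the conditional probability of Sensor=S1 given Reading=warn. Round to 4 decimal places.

P(Reading=warn) = 0.050 + 0.022 + 0.076 + 0.066 = 0.214.
P(Sensor=S1 | Reading=warn) = 0.050/0.214 = 0.2336.

0.2336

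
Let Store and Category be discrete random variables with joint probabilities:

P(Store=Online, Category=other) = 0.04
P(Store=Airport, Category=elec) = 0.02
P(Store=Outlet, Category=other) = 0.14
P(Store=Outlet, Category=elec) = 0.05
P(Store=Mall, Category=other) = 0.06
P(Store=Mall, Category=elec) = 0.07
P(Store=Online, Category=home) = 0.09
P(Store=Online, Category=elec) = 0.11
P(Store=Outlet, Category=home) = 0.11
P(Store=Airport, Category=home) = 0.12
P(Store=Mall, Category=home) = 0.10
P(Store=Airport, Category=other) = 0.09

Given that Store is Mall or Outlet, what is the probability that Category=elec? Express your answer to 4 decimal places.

0.2264

P(Store=Mall) = 0.07 + 0.10 + 0.06 = 0.23.
P(Store=Outlet) = 0.05 + 0.11 + 0.14 = 0.30.
P(Store ∈ {Mall, Outlet}) = 0.23 + 0.30 = 0.53; P(Category=elec, Store ∈ {Mall, Outlet}) = 0.07 + 0.05 = 0.12.
P(Category=elec | Store ∈ {Mall, Outlet}) = 0.12/0.53 = 0.2264.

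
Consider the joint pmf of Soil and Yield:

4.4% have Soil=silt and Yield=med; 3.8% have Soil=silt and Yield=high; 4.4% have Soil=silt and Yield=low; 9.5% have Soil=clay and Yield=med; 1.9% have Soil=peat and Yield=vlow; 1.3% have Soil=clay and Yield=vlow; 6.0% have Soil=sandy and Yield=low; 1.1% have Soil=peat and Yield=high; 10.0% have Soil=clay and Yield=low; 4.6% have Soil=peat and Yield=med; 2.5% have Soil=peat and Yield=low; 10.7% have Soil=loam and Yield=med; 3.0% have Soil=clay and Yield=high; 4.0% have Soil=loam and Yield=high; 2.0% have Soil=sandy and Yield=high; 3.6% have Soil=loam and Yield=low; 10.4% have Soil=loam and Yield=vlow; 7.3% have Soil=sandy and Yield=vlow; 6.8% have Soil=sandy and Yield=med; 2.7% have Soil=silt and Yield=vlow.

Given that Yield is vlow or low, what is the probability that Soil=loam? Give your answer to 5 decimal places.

P(Yield=vlow) = 0.073 + 0.104 + 0.013 + 0.027 + 0.019 = 0.236.
P(Yield=low) = 0.060 + 0.036 + 0.100 + 0.044 + 0.025 = 0.265.
P(Yield ∈ {vlow, low}) = 0.236 + 0.265 = 0.501; P(Soil=loam, Yield ∈ {vlow, low}) = 0.104 + 0.036 = 0.140.
P(Soil=loam | Yield ∈ {vlow, low}) = 0.140/0.501 = 0.27944.

0.27944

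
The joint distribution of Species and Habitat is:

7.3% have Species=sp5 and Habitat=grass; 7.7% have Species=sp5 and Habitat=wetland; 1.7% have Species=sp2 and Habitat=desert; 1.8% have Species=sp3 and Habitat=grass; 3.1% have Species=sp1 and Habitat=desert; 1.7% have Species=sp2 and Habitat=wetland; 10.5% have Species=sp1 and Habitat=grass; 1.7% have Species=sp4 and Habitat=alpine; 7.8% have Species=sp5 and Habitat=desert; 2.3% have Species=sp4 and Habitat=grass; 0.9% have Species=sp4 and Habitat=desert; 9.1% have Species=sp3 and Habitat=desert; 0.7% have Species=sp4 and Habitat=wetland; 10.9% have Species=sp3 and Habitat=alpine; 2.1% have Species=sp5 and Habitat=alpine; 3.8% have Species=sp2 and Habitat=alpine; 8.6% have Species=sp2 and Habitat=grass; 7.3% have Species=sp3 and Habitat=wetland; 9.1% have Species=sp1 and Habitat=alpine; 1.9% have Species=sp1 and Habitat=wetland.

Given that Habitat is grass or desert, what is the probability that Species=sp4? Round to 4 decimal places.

0.0603

P(Habitat=grass) = 0.105 + 0.086 + 0.018 + 0.023 + 0.073 = 0.305.
P(Habitat=desert) = 0.031 + 0.017 + 0.091 + 0.009 + 0.078 = 0.226.
P(Habitat ∈ {grass, desert}) = 0.305 + 0.226 = 0.531; P(Species=sp4, Habitat ∈ {grass, desert}) = 0.023 + 0.009 = 0.032.
P(Species=sp4 | Habitat ∈ {grass, desert}) = 0.032/0.531 = 0.0603.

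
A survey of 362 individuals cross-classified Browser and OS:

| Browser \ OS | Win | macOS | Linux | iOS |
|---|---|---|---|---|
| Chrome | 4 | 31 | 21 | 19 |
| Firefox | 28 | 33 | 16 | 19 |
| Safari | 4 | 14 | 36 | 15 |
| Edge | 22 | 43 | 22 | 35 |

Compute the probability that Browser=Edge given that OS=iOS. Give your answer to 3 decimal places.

0.398

Total with OS=iOS: 19 + 19 + 15 + 35 = 88.
P(Browser=Edge | OS=iOS) = 35/88 = 0.398.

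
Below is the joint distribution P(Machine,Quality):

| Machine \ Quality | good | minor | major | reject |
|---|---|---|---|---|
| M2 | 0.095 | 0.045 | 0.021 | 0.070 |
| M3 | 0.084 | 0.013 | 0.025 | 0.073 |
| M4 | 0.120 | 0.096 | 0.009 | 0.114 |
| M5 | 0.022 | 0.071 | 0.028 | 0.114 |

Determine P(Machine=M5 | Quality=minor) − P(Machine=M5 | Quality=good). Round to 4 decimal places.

P(Quality=minor) = 0.045 + 0.013 + 0.096 + 0.071 = 0.225; P(Machine=M5 | Quality=minor) = 0.071/0.225 = 0.31556.
P(Quality=good) = 0.095 + 0.084 + 0.120 + 0.022 = 0.321; P(Machine=M5 | Quality=good) = 0.022/0.321 = 0.06854.
Difference = 0.2470.

0.2470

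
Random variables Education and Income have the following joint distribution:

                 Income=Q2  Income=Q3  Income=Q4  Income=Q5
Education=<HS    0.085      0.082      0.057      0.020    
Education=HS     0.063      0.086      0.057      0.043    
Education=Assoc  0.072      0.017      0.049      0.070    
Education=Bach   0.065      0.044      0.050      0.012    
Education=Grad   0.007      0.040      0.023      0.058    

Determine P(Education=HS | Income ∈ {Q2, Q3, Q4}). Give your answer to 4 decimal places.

0.2585

P(Income=Q2) = 0.085 + 0.063 + 0.072 + 0.065 + 0.007 = 0.292.
P(Income=Q3) = 0.082 + 0.086 + 0.017 + 0.044 + 0.040 = 0.269.
P(Income=Q4) = 0.057 + 0.057 + 0.049 + 0.050 + 0.023 = 0.236.
P(Income ∈ {Q2, Q3, Q4}) = 0.292 + 0.269 + 0.236 = 0.797; P(Education=HS, Income ∈ {Q2, Q3, Q4}) = 0.063 + 0.086 + 0.057 = 0.206.
P(Education=HS | Income ∈ {Q2, Q3, Q4}) = 0.206/0.797 = 0.2585.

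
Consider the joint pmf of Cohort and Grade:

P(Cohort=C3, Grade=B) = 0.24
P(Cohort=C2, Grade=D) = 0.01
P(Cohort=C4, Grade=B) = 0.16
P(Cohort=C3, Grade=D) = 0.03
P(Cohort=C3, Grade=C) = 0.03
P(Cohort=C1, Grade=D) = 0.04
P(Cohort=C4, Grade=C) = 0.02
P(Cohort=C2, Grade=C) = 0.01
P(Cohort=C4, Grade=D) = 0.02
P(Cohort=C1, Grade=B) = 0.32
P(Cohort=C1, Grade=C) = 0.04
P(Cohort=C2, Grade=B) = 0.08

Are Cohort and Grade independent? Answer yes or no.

yes

Every cell satisfies P(Cohort,Grade) = P(Cohort)·P(Grade). For instance P(Cohort=C2) = 0.10, P(Grade=C) = 0.10, and 0.10×0.10 = 0.01 matches the joint entry. So Cohort and Grade are independent.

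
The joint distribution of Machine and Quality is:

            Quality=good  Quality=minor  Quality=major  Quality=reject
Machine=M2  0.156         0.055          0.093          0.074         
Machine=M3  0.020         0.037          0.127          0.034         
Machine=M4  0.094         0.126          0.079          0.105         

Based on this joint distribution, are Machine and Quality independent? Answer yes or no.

P(Machine=M3) = 0.218 and P(Quality=major) = 0.299, so their product is 0.06518, but P(Machine=M3, Quality=major) = 0.127. Since these differ, Machine and Quality are not independent.

no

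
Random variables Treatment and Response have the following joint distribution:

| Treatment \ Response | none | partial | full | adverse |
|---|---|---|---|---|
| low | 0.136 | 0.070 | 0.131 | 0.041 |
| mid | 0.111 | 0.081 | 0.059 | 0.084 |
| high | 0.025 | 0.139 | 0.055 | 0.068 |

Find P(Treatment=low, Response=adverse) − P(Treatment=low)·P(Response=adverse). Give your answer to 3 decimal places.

-0.032

P(Treatment=low) = 0.136 + 0.070 + 0.131 + 0.041 = 0.378.
P(Response=adverse) = 0.041 + 0.084 + 0.068 = 0.193.
P(Treatment=low, Response=adverse) − P(Treatment=low)P(Response=adverse) = 0.041 − 0.378×0.193 = -0.032.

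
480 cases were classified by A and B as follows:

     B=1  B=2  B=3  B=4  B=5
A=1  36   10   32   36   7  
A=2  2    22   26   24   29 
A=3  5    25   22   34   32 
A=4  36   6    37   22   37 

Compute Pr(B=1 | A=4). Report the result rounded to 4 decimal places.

0.2609

Total with A=4: 36 + 6 + 37 + 22 + 37 = 138.
P(B=1 | A=4) = 36/138 = 0.2609.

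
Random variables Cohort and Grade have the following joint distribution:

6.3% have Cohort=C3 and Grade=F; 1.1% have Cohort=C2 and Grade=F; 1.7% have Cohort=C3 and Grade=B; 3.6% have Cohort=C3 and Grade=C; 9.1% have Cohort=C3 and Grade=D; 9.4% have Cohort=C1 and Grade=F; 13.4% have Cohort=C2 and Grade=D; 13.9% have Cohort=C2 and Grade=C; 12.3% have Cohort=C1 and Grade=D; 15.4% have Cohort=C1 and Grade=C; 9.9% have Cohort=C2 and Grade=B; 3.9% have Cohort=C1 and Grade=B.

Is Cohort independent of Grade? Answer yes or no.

no

P(Cohort=C2) = 0.383 and P(Grade=F) = 0.168, so their product is 0.06434, but P(Cohort=C2, Grade=F) = 0.011. Since these differ, Cohort and Grade are not independent.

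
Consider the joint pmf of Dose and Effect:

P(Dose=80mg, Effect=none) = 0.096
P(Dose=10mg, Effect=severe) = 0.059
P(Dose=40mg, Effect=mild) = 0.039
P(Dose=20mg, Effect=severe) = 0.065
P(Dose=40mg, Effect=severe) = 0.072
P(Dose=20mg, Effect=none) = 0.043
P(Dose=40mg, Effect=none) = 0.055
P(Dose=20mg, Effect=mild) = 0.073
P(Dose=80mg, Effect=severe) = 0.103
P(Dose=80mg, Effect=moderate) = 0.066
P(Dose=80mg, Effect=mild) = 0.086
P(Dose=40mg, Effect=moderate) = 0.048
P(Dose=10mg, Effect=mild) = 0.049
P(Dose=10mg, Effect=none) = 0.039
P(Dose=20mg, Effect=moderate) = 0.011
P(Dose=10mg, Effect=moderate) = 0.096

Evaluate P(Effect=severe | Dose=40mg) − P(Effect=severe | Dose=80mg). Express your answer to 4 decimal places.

P(Dose=40mg) = 0.055 + 0.039 + 0.048 + 0.072 = 0.214; P(Effect=severe | Dose=40mg) = 0.072/0.214 = 0.33645.
P(Dose=80mg) = 0.096 + 0.086 + 0.066 + 0.103 = 0.351; P(Effect=severe | Dose=80mg) = 0.103/0.351 = 0.29345.
Difference = 0.0430.

0.0430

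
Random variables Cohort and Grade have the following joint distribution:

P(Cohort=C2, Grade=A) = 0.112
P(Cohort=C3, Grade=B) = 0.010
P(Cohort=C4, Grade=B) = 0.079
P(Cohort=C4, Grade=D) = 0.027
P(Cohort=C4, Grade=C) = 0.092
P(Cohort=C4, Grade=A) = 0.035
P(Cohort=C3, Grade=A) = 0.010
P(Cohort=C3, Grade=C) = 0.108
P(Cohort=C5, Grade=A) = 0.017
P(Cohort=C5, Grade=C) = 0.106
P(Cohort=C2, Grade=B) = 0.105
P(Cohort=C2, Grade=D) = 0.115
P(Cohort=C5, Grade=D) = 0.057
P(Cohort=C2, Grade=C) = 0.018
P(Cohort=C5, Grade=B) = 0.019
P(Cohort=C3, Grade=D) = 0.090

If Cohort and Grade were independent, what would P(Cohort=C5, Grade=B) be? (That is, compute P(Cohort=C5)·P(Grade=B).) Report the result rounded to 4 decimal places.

P(Cohort=C5) = 0.017 + 0.019 + 0.106 + 0.057 = 0.199.
P(Grade=B) = 0.105 + 0.010 + 0.079 + 0.019 = 0.213.
Product: 0.199 × 0.213 = 0.0424.

0.0424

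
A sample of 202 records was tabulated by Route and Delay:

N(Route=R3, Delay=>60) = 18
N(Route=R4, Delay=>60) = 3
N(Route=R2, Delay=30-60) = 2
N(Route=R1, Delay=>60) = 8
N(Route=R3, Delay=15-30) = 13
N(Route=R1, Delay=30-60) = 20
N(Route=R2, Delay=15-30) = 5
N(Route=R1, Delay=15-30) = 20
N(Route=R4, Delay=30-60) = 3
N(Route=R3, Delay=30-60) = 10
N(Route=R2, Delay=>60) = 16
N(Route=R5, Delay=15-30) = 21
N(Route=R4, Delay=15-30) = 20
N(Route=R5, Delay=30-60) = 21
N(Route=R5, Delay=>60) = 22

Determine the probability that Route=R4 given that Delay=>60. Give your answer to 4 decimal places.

0.0448

Total with Delay=>60: 8 + 16 + 18 + 3 + 22 = 67.
P(Route=R4 | Delay=>60) = 3/67 = 0.0448.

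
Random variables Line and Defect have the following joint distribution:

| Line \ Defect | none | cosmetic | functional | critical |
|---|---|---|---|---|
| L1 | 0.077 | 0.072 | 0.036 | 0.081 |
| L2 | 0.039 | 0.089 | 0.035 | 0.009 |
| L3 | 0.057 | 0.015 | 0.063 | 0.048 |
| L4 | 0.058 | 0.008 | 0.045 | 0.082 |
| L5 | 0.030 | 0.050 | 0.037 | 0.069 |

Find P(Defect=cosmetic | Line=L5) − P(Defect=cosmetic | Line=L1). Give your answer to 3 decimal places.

P(Line=L5) = 0.030 + 0.050 + 0.037 + 0.069 = 0.186; P(Defect=cosmetic | Line=L5) = 0.050/0.186 = 0.2688.
P(Line=L1) = 0.077 + 0.072 + 0.036 + 0.081 = 0.266; P(Defect=cosmetic | Line=L1) = 0.072/0.266 = 0.2707.
Difference = -0.002.

-0.002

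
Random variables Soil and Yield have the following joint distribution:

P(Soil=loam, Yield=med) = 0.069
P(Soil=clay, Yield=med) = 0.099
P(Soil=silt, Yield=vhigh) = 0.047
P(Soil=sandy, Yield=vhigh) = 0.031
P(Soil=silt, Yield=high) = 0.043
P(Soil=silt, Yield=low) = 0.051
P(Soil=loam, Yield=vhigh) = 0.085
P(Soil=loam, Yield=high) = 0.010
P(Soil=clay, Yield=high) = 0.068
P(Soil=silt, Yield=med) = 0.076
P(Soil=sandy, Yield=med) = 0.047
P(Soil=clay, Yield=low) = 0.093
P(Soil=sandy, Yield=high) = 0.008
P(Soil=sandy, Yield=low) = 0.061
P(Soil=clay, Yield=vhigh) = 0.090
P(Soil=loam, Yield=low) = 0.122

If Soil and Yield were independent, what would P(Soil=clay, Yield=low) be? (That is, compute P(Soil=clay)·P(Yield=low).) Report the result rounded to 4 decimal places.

0.1145

P(Soil=clay) = 0.093 + 0.099 + 0.068 + 0.090 = 0.350.
P(Yield=low) = 0.061 + 0.122 + 0.093 + 0.051 = 0.327.
Product: 0.350 × 0.327 = 0.1145.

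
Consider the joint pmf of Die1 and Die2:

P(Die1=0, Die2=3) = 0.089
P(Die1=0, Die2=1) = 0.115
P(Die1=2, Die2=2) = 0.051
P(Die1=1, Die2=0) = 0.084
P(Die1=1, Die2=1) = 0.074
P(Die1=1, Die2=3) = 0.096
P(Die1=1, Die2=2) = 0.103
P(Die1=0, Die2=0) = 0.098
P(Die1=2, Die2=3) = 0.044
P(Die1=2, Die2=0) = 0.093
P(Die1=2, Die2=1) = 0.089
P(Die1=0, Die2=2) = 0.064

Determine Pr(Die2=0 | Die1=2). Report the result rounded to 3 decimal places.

0.336

P(Die1=2) = 0.093 + 0.089 + 0.051 + 0.044 = 0.277.
P(Die2=0 | Die1=2) = 0.093/0.277 = 0.336.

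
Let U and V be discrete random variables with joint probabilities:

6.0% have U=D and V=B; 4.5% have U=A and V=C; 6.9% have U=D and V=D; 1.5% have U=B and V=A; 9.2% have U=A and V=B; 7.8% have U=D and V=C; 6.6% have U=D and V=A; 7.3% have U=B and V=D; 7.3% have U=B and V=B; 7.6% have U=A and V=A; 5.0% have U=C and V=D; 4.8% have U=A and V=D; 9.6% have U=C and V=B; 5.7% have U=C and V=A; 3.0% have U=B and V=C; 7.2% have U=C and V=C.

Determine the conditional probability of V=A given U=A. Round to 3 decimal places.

P(U=A) = 0.076 + 0.092 + 0.045 + 0.048 = 0.261.
P(V=A | U=A) = 0.076/0.261 = 0.291.

0.291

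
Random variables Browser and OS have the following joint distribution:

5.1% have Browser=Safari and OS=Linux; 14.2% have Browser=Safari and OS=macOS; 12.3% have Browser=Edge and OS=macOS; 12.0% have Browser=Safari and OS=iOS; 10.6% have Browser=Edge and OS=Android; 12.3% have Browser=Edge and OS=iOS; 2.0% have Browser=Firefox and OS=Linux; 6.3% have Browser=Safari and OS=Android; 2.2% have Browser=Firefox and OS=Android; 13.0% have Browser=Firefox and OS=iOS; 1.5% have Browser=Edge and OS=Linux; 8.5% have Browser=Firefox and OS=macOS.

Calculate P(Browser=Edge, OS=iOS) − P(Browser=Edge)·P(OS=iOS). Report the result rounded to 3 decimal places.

-0.014

P(Browser=Edge) = 0.123 + 0.015 + 0.123 + 0.106 = 0.367.
P(OS=iOS) = 0.130 + 0.120 + 0.123 = 0.373.
P(Browser=Edge, OS=iOS) − P(Browser=Edge)P(OS=iOS) = 0.123 − 0.367×0.373 = -0.014.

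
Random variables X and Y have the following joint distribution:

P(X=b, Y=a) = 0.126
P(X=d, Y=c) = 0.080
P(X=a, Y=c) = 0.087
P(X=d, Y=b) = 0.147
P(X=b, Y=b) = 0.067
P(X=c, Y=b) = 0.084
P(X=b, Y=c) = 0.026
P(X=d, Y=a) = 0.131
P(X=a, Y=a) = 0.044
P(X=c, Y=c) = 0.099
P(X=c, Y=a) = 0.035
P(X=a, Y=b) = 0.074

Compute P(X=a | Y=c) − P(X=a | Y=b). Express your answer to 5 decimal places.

0.09902

P(Y=c) = 0.087 + 0.026 + 0.099 + 0.080 = 0.292; P(X=a | Y=c) = 0.087/0.292 = 0.297945.
P(Y=b) = 0.074 + 0.067 + 0.084 + 0.147 = 0.372; P(X=a | Y=b) = 0.074/0.372 = 0.198925.
Difference = 0.09902.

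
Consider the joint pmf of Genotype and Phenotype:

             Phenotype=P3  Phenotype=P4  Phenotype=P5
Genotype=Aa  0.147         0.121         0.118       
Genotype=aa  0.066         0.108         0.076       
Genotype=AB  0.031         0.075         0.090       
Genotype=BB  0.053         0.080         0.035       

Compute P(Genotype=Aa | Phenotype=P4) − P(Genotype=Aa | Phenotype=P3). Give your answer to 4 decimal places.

-0.1798

P(Phenotype=P4) = 0.121 + 0.108 + 0.075 + 0.080 = 0.384; P(Genotype=Aa | Phenotype=P4) = 0.121/0.384 = 0.31510.
P(Phenotype=P3) = 0.147 + 0.066 + 0.031 + 0.053 = 0.297; P(Genotype=Aa | Phenotype=P3) = 0.147/0.297 = 0.49495.
Difference = -0.1798.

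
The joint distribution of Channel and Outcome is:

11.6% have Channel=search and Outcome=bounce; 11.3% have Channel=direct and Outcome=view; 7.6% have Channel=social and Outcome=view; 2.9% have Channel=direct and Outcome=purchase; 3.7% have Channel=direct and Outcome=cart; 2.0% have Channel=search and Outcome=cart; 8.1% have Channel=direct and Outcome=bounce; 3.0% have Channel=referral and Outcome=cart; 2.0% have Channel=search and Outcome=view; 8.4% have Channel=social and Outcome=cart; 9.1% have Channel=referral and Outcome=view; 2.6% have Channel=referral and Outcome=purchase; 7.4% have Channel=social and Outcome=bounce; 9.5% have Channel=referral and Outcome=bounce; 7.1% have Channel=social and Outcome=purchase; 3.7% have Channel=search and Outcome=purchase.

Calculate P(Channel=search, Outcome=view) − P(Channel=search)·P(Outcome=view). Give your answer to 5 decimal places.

-0.03790

P(Channel=search) = 0.116 + 0.020 + 0.020 + 0.037 = 0.193.
P(Outcome=view) = 0.020 + 0.076 + 0.113 + 0.091 = 0.300.
P(Channel=search, Outcome=view) − P(Channel=search)P(Outcome=view) = 0.020 − 0.193×0.300 = -0.03790.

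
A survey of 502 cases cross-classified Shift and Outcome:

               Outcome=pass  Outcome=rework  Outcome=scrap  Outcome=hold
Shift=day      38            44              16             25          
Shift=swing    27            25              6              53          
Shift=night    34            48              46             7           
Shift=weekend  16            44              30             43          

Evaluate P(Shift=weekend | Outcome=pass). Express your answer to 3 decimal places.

0.139

Total with Outcome=pass: 38 + 27 + 34 + 16 = 115.
P(Shift=weekend | Outcome=pass) = 16/115 = 0.139.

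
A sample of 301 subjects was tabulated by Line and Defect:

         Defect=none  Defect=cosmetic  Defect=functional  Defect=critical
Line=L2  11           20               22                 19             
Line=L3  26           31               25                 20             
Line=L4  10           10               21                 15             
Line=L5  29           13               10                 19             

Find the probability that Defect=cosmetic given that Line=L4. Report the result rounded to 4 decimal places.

0.1786

Total with Line=L4: 10 + 10 + 21 + 15 = 56.
P(Defect=cosmetic | Line=L4) = 10/56 = 0.1786.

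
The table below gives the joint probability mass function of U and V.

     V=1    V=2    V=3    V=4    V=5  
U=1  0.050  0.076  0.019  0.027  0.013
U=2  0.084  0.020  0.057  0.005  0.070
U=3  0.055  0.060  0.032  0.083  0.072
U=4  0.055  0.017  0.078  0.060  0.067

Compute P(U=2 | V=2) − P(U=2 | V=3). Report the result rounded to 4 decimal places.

P(V=2) = 0.076 + 0.020 + 0.060 + 0.017 = 0.173; P(U=2 | V=2) = 0.020/0.173 = 0.11561.
P(V=3) = 0.019 + 0.057 + 0.032 + 0.078 = 0.186; P(U=2 | V=3) = 0.057/0.186 = 0.30645.
Difference = -0.1908.

-0.1908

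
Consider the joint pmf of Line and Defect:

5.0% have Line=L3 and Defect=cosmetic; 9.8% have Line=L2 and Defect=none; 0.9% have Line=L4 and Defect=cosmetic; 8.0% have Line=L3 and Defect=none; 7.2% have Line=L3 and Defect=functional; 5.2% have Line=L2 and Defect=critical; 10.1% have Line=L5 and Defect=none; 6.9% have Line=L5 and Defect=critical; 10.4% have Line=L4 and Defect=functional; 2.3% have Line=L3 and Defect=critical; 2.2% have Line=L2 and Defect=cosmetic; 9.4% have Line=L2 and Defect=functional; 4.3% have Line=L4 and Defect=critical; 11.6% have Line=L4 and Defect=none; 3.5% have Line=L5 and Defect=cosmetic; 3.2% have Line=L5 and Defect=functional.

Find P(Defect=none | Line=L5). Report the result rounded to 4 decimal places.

0.4262

P(Line=L5) = 0.101 + 0.035 + 0.032 + 0.069 = 0.237.
P(Defect=none | Line=L5) = 0.101/0.237 = 0.4262.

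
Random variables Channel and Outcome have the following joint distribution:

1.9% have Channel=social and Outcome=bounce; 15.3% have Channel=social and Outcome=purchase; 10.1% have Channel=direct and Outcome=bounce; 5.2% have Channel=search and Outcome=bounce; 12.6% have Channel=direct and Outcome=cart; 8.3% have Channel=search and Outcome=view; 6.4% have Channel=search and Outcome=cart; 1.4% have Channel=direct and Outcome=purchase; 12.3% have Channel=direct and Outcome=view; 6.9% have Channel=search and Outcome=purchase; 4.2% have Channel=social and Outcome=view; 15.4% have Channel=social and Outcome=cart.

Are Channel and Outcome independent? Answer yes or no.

P(Channel=direct) = 0.364 and P(Outcome=purchase) = 0.236, so their product is 0.08590, but P(Channel=direct, Outcome=purchase) = 0.014. Since these differ, Channel and Outcome are not independent.

no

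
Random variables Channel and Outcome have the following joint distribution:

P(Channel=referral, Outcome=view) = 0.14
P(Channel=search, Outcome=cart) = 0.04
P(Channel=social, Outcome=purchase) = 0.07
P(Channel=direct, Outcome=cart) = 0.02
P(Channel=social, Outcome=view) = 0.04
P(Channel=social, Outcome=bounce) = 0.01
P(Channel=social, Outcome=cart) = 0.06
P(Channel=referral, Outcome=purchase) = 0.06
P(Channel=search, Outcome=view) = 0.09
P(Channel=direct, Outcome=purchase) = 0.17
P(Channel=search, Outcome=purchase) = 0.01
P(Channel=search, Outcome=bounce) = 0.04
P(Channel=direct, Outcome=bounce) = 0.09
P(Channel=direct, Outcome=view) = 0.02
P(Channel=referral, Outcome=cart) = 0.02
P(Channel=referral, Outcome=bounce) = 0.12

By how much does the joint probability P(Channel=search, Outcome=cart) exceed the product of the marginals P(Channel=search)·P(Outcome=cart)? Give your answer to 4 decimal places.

P(Channel=search) = 0.04 + 0.09 + 0.04 + 0.01 = 0.18.
P(Outcome=cart) = 0.04 + 0.06 + 0.02 + 0.02 = 0.14.
P(Channel=search, Outcome=cart) − P(Channel=search)P(Outcome=cart) = 0.04 − 0.18×0.14 = 0.0148.

0.0148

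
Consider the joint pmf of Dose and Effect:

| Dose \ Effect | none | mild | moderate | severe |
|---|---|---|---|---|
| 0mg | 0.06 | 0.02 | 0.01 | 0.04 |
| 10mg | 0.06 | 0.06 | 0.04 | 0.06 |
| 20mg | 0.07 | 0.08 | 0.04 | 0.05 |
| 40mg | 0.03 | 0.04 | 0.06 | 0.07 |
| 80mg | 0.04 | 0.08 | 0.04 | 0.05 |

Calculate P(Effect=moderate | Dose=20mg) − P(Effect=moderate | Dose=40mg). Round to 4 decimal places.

P(Dose=20mg) = 0.07 + 0.08 + 0.04 + 0.05 = 0.24; P(Effect=moderate | Dose=20mg) = 0.04/0.24 = 0.16667.
P(Dose=40mg) = 0.03 + 0.04 + 0.06 + 0.07 = 0.20; P(Effect=moderate | Dose=40mg) = 0.06/0.20 = 0.30000.
Difference = -0.1333.

-0.1333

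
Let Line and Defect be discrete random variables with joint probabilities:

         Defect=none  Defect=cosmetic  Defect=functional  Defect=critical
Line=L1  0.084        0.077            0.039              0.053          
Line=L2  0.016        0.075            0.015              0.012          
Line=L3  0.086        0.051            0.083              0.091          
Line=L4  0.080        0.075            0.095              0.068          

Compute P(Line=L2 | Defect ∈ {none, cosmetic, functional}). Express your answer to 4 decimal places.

P(Defect=none) = 0.084 + 0.016 + 0.086 + 0.080 = 0.266.
P(Defect=cosmetic) = 0.077 + 0.075 + 0.051 + 0.075 = 0.278.
P(Defect=functional) = 0.039 + 0.015 + 0.083 + 0.095 = 0.232.
P(Defect ∈ {none, cosmetic, functional}) = 0.266 + 0.278 + 0.232 = 0.776; P(Line=L2, Defect ∈ {none, cosmetic, functional}) = 0.016 + 0.075 + 0.015 = 0.106.
P(Line=L2 | Defect ∈ {none, cosmetic, functional}) = 0.106/0.776 = 0.1366.

0.1366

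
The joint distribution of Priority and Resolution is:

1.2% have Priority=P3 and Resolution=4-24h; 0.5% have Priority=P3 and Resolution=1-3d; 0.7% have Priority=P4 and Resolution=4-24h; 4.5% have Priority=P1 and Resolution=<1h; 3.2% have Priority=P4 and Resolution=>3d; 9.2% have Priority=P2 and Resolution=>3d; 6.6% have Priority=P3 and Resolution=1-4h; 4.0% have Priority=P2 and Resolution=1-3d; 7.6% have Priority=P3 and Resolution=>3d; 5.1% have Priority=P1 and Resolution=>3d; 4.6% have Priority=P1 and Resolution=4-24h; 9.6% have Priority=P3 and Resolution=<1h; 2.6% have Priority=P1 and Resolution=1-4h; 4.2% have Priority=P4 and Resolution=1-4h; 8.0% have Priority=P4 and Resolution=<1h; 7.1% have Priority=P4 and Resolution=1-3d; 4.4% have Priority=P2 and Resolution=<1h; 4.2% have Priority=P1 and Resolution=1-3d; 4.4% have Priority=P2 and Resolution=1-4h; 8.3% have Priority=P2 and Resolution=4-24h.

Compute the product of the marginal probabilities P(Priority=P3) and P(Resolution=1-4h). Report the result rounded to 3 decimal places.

P(Priority=P3) = 0.096 + 0.066 + 0.012 + 0.005 + 0.076 = 0.255.
P(Resolution=1-4h) = 0.026 + 0.044 + 0.066 + 0.042 = 0.178.
Product: 0.255 × 0.178 = 0.045.

0.045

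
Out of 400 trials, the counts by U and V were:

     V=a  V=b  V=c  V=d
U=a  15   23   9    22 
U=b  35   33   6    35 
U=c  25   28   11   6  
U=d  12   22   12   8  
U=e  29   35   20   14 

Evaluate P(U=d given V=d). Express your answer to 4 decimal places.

0.0941

Total with V=d: 22 + 35 + 6 + 8 + 14 = 85.
P(U=d | V=d) = 8/85 = 0.0941.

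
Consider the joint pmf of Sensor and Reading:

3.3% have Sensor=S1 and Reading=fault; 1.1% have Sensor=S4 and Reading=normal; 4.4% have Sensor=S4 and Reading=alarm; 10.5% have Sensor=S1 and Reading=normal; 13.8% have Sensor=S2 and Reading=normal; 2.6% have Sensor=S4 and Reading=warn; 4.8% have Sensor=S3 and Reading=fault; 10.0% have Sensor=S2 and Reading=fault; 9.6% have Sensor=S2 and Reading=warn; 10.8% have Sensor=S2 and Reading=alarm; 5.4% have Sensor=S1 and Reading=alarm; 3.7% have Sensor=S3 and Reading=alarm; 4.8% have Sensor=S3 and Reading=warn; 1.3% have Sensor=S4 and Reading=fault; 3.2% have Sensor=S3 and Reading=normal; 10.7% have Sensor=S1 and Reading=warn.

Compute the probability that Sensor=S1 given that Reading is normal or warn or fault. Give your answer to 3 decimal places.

P(Reading=normal) = 0.105 + 0.138 + 0.032 + 0.011 = 0.286.
P(Reading=warn) = 0.107 + 0.096 + 0.048 + 0.026 = 0.277.
P(Reading=fault) = 0.033 + 0.100 + 0.048 + 0.013 = 0.194.
P(Reading ∈ {normal, warn, fault}) = 0.286 + 0.277 + 0.194 = 0.757; P(Sensor=S1, Reading ∈ {normal, warn, fault}) = 0.105 + 0.107 + 0.033 = 0.245.
P(Sensor=S1 | Reading ∈ {normal, warn, fault}) = 0.245/0.757 = 0.324.

0.324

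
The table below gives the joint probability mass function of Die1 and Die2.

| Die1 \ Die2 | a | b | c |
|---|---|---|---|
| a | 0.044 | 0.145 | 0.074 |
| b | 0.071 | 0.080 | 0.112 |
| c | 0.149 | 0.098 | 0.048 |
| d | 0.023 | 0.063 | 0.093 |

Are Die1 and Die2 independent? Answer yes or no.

P(Die1=c) = 0.295 and P(Die2=a) = 0.287, so their product is 0.08467, but P(Die1=c, Die2=a) = 0.149. Since these differ, Die1 and Die2 are not independent.

no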